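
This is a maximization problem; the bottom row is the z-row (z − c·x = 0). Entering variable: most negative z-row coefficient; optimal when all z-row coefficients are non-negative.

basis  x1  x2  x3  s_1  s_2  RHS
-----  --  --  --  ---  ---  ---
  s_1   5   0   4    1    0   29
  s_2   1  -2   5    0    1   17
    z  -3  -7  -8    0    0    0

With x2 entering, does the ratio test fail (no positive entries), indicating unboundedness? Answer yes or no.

Every constraint-row entry in column x2 is ≤ 0, so increasing x2 is unbounded.

yes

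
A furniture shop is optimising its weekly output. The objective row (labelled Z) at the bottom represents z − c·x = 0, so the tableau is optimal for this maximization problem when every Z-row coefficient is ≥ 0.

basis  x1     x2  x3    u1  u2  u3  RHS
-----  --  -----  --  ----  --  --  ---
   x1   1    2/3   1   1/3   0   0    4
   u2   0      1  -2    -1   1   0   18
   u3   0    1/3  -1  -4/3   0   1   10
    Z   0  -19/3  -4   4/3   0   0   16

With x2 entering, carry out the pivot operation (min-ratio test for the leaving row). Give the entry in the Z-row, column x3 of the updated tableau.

Ratio test on column x2 — row 1: 4/(2/3) = 6; row 2: 18/1 = 18; row 3: 10/(1/3) = 30. Minimum is 6 at row 1 (x1 leaves); pivot element 2/3.
Divide row 1 by 2/3; eliminate column x2 from the other rows.
Z-row update in column x3: -4 − (-19/3)·(3/2) = 11/2.

11/2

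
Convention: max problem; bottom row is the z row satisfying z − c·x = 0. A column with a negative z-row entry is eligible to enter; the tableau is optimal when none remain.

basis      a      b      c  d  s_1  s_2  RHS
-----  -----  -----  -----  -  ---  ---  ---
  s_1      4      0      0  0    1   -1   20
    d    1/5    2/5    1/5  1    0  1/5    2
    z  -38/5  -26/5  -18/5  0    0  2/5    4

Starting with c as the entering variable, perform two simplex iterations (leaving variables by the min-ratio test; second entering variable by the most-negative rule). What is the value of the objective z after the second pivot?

60

Ratio test on column c — row 1: entry 0 ≤ 0; row 2: 2/(1/5) = 10. Minimum is 10 at row 2 (d leaves); pivot element 1/5.
Pivot on row 2; the z-row RHS becomes 4 − (-18/5)·10 = 40.
Next entering variable (most negative z-row entry -4): a.
Ratio test on column a — row 1: 20/4 = 5; row 2: 10/1 = 10. Minimum is 5 at row 1 (s_1 leaves); pivot element 4.
After the second pivot the z-row RHS is 40 − (-4)·5 = 60.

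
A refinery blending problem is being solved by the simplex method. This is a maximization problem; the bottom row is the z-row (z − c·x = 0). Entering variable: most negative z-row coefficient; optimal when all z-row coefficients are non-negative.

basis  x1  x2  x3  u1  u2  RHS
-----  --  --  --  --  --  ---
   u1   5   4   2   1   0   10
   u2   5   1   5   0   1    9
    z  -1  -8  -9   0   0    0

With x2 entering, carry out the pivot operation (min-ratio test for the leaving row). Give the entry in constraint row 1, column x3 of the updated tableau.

Ratio test on column x2 — row 1: 10/4 = 5/2; row 2: 9/1 = 9. Minimum is 5/2 at row 1 (u1 leaves); pivot element 4.
Divide row 1 by 4; eliminate column x2 from the other rows.
In the new row 1, the x3 entry is the old entry divided by the pivot: 2/4 = 1/2.

1/2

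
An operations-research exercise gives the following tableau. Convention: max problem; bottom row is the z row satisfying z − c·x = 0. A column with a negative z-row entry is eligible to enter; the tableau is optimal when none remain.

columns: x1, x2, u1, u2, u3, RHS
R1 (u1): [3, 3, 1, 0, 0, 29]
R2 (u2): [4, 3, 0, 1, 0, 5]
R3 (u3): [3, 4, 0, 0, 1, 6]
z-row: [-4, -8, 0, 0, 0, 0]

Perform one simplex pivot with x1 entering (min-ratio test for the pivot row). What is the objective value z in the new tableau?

5

Ratio test on column x1 — row 1: 29/3 = 29/3; row 2: 5/4 = 5/4; row 3: 6/3 = 2. Minimum is 5/4 at row 2 (u2 leaves); pivot element 4.
Pivot on row 2; the z-row RHS becomes 0 − (-4)·(5/4) = 5.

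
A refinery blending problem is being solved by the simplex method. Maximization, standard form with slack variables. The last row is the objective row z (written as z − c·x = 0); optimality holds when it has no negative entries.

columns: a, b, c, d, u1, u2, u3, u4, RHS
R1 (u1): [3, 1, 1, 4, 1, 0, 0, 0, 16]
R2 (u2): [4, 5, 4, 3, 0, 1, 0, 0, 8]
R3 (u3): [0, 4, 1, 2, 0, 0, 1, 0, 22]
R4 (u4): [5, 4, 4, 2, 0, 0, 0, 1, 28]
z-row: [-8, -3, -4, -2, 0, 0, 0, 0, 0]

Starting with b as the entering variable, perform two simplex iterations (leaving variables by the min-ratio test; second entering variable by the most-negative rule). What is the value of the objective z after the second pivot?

16

Ratio test on column b — row 1: 16/1 = 16; row 2: 8/5 = 8/5; row 3: 22/4 = 11/2; row 4: 28/4 = 7. Minimum is 8/5 at row 2 (u2 leaves); pivot element 5.
Pivot on row 2; the z-row RHS becomes 0 − (-3)·(8/5) = 24/5.
Next entering variable (most negative z-row entry -28/5): a.
Ratio test on column a — row 1: (72/5)/(11/5) = 72/11; row 2: (8/5)/(4/5) = 2; row 3: entry -16/5 ≤ 0; row 4: (108/5)/(9/5) = 12. Minimum is 2 at row 2 (b leaves); pivot element 4/5.
After the second pivot the z-row RHS is 24/5 − (-28/5)·2 = 16.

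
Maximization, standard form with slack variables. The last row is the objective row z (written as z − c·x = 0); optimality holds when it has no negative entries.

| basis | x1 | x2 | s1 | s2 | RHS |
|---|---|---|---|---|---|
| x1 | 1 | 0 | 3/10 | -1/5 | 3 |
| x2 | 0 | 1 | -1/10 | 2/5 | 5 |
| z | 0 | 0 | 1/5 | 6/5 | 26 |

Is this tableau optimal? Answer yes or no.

Every z-row coefficient is ≥ 0, so the tableau is optimal.

yes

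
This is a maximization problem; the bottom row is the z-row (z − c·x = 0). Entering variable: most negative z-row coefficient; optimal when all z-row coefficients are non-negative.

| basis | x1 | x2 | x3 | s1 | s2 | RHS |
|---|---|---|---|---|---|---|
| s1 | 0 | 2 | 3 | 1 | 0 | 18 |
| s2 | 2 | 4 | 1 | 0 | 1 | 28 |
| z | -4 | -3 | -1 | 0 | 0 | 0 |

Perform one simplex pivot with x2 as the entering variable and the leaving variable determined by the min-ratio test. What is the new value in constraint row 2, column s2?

1/4

Ratio test on column x2 — row 1: 18/2 = 9; row 2: 28/4 = 7. Minimum is 7 at row 2 (s2 leaves); pivot element 4.
Divide row 2 by 4; eliminate column x2 from the other rows.
In the new row 2, the s2 entry is the old entry divided by the pivot: 1/4 = 1/4.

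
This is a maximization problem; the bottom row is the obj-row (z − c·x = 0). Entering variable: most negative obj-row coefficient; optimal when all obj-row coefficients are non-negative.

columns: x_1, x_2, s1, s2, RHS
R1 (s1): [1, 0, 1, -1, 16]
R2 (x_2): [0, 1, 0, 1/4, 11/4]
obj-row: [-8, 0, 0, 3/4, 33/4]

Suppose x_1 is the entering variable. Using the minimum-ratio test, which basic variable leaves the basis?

Column x_1 entries and ratios — s1: 16/1 = 16; x_2: 0 ≤ 0, skip.
Smallest ratio is 16 in the row of s1, so s1 leaves.

s1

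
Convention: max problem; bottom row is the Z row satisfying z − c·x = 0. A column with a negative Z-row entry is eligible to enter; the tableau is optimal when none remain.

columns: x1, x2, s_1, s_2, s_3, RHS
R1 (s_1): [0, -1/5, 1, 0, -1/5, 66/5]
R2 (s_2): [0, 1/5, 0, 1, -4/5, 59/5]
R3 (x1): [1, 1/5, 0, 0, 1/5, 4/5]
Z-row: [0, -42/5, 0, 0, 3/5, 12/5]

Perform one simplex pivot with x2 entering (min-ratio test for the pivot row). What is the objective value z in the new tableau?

Ratio test on column x2 — row 1: entry -1/5 ≤ 0; row 2: (59/5)/(1/5) = 59; row 3: (4/5)/(1/5) = 4. Minimum is 4 at row 3 (x1 leaves); pivot element 1/5.
Pivot on row 3; the Z-row RHS becomes 12/5 − (-42/5)·4 = 36.

36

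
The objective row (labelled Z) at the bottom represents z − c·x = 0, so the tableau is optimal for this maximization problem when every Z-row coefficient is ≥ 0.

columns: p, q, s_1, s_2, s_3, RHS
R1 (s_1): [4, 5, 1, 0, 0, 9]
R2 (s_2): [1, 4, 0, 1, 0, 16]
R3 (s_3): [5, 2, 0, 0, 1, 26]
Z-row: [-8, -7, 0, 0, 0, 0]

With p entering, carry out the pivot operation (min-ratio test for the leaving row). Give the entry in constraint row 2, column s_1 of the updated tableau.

-1/4

Ratio test on column p — row 1: 9/4 = 9/4; row 2: 16/1 = 16; row 3: 26/5 = 26/5. Minimum is 9/4 at row 1 (s_1 leaves); pivot element 4.
Divide row 1 by 4; eliminate column p from the other rows.
Row 2 update in column s_1: 0 − 1·(1/4) = -1/4.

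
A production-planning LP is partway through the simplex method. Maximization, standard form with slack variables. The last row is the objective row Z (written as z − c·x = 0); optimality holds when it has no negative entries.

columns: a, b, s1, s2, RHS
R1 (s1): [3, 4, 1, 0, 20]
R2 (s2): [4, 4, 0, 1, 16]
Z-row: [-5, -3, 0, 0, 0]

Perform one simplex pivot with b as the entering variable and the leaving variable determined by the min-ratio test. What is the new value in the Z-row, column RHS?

12

Ratio test on column b — row 1: 20/4 = 5; row 2: 16/4 = 4. Minimum is 4 at row 2 (s2 leaves); pivot element 4.
Divide row 2 by 4; eliminate column b from the other rows.
Z-row update in column RHS: 0 − (-3)·4 = 12.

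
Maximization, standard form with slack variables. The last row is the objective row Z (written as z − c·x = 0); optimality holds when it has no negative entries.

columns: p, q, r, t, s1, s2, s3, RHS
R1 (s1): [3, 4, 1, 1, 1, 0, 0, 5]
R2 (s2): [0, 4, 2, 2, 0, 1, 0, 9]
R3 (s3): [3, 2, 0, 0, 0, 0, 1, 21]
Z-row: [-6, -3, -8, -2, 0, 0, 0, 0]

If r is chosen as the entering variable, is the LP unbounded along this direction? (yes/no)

Column r has positive entries in row(s) 1, 2, so the ratio test bounds it — not unbounded.

no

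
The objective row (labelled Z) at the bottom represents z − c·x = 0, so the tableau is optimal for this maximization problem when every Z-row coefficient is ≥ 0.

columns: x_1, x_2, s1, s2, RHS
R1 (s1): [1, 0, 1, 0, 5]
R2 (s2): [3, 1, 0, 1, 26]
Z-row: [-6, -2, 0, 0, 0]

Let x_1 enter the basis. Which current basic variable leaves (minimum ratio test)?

s1

Column x_1 entries and ratios — s1: 5/1 = 5; s2: 26/3 = 26/3.
Smallest ratio is 5 in the row of s1, so s1 leaves.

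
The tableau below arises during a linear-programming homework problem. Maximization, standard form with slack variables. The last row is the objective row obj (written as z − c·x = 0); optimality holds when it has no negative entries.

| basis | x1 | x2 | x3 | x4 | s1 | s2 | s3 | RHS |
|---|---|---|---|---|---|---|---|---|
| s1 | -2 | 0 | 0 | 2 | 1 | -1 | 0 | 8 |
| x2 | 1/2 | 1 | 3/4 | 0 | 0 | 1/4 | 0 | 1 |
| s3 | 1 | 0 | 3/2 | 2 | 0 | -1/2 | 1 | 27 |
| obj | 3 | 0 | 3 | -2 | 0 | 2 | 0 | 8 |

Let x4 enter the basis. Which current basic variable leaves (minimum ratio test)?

Column x4 entries and ratios — s1: 8/2 = 4; x2: 0 ≤ 0, skip; s3: 27/2 = 27/2.
Smallest ratio is 4 in the row of s1, so s1 leaves.

s1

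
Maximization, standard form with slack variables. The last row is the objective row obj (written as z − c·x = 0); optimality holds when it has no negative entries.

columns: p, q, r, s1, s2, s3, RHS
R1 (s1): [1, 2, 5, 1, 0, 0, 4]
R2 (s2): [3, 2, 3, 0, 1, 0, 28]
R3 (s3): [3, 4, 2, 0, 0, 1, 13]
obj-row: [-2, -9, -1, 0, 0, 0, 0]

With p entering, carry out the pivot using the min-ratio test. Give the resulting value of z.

8

Ratio test on column p — row 1: 4/1 = 4; row 2: 28/3 = 28/3; row 3: 13/3 = 13/3. Minimum is 4 at row 1 (s1 leaves); pivot element 1.
Pivot on row 1; the obj-row RHS becomes 0 − (-2)·4 = 8.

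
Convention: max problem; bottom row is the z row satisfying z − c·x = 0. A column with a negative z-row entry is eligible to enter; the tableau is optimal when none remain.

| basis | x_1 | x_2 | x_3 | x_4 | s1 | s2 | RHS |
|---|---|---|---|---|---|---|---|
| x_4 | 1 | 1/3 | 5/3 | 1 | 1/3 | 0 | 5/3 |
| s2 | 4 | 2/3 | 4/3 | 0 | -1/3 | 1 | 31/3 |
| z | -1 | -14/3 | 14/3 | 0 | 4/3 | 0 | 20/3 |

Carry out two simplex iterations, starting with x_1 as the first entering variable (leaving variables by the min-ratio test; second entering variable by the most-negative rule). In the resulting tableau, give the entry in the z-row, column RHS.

Ratio test on column x_1 — row 1: (5/3)/1 = 5/3; row 2: (31/3)/4 = 31/12. Minimum is 5/3 at row 1 (x_4 leaves); pivot element 1.
Divide row 1 by 1; eliminate column x_1 from the other rows.
Second iteration: most negative z-row entry is -13/3 in column x_2, so x_2 enters.
Ratio test on column x_2 — row 1: (5/3)/(1/3) = 5; row 2: entry -2/3 ≤ 0. Minimum is 5 at row 1 (x_1 leaves); pivot element 1/3.
Divide row 1 by 1/3; eliminate column x_2 from the other rows.
After both pivots, the entry at the z-row, column RHS is 30.

30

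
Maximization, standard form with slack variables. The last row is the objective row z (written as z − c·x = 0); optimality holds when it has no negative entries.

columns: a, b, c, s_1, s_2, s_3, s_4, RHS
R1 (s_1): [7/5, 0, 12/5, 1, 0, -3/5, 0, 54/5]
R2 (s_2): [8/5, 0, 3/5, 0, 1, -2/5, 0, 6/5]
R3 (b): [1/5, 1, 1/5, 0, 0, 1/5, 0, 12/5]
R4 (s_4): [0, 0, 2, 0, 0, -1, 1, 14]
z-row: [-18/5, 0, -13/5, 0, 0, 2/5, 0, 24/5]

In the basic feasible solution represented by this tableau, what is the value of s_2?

s_2 is basic (row 2); its value is the RHS of that row, 6/5.

6/5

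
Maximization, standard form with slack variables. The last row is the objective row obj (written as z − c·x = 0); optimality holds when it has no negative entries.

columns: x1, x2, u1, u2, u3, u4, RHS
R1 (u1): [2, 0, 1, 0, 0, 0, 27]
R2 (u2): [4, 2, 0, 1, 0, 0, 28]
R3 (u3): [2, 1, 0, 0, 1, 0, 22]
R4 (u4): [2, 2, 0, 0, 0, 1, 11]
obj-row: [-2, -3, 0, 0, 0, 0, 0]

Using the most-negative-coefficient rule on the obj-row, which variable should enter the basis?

x2

Negative obj-row entries: x1: -2, x2: -3.
The most negative is -3 in column x2, so x2 enters.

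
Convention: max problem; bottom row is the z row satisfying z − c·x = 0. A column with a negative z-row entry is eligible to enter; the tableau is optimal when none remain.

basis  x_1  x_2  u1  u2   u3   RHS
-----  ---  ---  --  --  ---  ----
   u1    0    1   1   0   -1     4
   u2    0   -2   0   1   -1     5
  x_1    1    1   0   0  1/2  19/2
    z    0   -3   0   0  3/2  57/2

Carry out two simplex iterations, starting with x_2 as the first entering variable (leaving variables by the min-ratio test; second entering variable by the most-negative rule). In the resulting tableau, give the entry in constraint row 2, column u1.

0

Ratio test on column x_2 — row 1: 4/1 = 4; row 2: entry -2 ≤ 0; row 3: (19/2)/1 = 19/2. Minimum is 4 at row 1 (u1 leaves); pivot element 1.
Divide row 1 by 1; eliminate column x_2 from the other rows.
Second iteration: most negative z-row entry is -3/2 in column u3, so u3 enters.
Ratio test on column u3 — row 1: entry -1 ≤ 0; row 2: entry -3 ≤ 0; row 3: (11/2)/(3/2) = 11/3. Minimum is 11/3 at row 3 (x_1 leaves); pivot element 3/2.
Divide row 3 by 3/2; eliminate column u3 from the other rows.
After both pivots, the entry at constraint row 2, column u1 is 0.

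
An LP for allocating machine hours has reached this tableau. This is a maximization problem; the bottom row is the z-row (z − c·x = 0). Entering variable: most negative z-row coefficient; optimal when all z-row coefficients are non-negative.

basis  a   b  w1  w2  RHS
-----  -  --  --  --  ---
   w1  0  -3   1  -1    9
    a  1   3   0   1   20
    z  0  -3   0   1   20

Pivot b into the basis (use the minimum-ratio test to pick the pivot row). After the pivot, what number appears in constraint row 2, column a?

Ratio test on column b — row 1: entry -3 ≤ 0; row 2: 20/3 = 20/3. Minimum is 20/3 at row 2 (a leaves); pivot element 3.
Divide row 2 by 3; eliminate column b from the other rows.
In the new row 2, the a entry is the old entry divided by the pivot: 1/3 = 1/3.

1/3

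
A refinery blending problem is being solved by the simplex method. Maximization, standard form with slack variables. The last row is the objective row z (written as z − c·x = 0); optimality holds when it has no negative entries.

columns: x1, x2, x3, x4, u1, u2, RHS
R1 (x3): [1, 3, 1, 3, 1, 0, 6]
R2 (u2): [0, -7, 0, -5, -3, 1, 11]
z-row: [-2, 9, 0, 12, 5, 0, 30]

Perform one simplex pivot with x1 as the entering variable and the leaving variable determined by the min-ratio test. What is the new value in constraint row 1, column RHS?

6

Ratio test on column x1 — row 1: 6/1 = 6; row 2: entry 0 ≤ 0. Minimum is 6 at row 1 (x3 leaves); pivot element 1.
Divide row 1 by 1; eliminate column x1 from the other rows.
In the new row 1, the RHS entry is the old entry divided by the pivot: 6/1 = 6.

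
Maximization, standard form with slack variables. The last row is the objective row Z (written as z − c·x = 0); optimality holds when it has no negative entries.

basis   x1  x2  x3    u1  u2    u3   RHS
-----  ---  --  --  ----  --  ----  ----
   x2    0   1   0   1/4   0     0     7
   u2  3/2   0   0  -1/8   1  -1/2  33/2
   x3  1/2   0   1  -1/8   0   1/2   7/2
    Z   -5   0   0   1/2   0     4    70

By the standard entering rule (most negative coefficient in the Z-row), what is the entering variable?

Negative Z-row entries: x1: -5.
The most negative is -5 in column x1, so x1 enters.

x1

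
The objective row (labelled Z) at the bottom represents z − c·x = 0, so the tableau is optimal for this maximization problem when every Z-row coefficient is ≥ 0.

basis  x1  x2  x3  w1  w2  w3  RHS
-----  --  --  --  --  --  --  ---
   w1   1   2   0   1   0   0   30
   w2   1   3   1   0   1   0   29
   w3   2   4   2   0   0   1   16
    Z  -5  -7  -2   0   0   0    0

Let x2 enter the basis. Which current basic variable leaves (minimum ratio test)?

w3

Column x2 entries and ratios — w1: 30/2 = 15; w2: 29/3 = 29/3; w3: 16/4 = 4.
Smallest ratio is 4 in the row of w3, so w3 leaves.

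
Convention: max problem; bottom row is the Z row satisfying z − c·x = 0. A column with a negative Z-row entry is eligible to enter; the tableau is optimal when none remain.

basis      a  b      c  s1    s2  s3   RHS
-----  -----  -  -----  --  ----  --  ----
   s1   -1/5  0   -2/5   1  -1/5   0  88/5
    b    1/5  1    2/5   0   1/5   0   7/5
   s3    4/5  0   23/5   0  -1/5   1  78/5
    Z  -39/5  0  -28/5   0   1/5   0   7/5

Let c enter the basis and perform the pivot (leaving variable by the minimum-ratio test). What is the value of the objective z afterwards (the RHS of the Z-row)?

469/23

Ratio test on column c — row 1: entry -2/5 ≤ 0; row 2: (7/5)/(2/5) = 7/2; row 3: (78/5)/(23/5) = 78/23. Minimum is 78/23 at row 3 (s3 leaves); pivot element 23/5.
Pivot on row 3; the Z-row RHS becomes 7/5 − (-28/5)·(78/23) = 469/23.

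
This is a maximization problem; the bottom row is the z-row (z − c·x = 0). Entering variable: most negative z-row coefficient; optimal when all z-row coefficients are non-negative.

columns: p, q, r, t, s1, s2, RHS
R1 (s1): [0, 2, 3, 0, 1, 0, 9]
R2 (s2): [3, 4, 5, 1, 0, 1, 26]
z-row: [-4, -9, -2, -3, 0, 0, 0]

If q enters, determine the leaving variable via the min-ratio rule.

Column q entries and ratios — s1: 9/2 = 9/2; s2: 26/4 = 13/2.
Smallest ratio is 9/2 in the row of s1, so s1 leaves.

s1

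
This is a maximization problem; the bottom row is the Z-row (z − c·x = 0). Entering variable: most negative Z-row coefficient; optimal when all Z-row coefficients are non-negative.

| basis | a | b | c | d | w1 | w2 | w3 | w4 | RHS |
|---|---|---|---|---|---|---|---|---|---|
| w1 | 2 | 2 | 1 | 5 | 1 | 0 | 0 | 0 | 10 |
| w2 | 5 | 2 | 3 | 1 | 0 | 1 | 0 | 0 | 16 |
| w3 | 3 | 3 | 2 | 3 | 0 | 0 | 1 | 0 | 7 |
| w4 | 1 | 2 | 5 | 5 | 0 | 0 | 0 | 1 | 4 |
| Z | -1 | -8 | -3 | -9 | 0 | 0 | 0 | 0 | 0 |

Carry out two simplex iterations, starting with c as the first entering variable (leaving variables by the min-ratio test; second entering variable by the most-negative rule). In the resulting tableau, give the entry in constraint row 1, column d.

0

Ratio test on column c — row 1: 10/1 = 10; row 2: 16/3 = 16/3; row 3: 7/2 = 7/2; row 4: 4/5 = 4/5. Minimum is 4/5 at row 4 (w4 leaves); pivot element 5.
Divide row 4 by 5; eliminate column c from the other rows.
Second iteration: most negative Z-row entry is -34/5 in column b, so b enters.
Ratio test on column b — row 1: (46/5)/(8/5) = 23/4; row 2: (68/5)/(4/5) = 17; row 3: (27/5)/(11/5) = 27/11; row 4: (4/5)/(2/5) = 2. Minimum is 2 at row 4 (c leaves); pivot element 2/5.
Divide row 4 by 2/5; eliminate column b from the other rows.
After both pivots, the entry at constraint row 1, column d is 0.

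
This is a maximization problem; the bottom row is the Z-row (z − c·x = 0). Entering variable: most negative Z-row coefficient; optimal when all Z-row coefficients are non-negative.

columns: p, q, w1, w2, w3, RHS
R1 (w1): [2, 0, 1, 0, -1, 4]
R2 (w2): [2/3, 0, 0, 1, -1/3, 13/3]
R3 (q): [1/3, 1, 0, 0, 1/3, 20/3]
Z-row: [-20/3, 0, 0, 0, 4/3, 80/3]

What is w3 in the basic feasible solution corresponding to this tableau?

w3 is not in the basis, so in the current basic feasible solution w3 = 0.

0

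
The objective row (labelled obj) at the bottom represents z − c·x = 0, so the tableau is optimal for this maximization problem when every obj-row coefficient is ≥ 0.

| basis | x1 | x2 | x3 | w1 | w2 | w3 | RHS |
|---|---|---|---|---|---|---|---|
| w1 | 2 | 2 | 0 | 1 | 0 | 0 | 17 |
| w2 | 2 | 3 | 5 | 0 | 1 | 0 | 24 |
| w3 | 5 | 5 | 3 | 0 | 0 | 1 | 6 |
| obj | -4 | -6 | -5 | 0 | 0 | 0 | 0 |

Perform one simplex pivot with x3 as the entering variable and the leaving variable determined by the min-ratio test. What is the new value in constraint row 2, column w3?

-5/3

Ratio test on column x3 — row 1: entry 0 ≤ 0; row 2: 24/5 = 24/5; row 3: 6/3 = 2. Minimum is 2 at row 3 (w3 leaves); pivot element 3.
Divide row 3 by 3; eliminate column x3 from the other rows.
Row 2 update in column w3: 0 − 5·(1/3) = -5/3.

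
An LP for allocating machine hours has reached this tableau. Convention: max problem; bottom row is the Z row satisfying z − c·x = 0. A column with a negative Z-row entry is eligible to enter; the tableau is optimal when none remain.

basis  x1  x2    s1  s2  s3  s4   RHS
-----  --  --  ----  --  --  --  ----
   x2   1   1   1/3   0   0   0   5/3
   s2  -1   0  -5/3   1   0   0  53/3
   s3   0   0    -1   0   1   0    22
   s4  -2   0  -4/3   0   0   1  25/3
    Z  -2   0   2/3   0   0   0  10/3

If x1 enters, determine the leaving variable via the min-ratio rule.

Column x1 entries and ratios — x2: (5/3)/1 = 5/3; s2: -1 ≤ 0, skip; s3: 0 ≤ 0, skip; s4: -2 ≤ 0, skip.
Smallest ratio is 5/3 in the row of x2, so x2 leaves.

x2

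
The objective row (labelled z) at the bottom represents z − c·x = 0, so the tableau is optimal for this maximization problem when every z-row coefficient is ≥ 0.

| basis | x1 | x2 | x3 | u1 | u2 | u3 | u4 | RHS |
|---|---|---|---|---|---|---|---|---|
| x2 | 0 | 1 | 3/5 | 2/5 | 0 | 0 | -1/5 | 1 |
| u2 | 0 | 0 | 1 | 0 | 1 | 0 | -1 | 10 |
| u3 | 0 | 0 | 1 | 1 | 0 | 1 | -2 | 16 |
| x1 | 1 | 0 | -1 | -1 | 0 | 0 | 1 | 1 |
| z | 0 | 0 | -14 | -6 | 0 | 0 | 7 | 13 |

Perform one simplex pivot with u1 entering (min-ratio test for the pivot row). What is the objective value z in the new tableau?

Ratio test on column u1 — row 1: 1/(2/5) = 5/2; row 2: entry 0 ≤ 0; row 3: 16/1 = 16; row 4: entry -1 ≤ 0. Minimum is 5/2 at row 1 (x2 leaves); pivot element 2/5.
Pivot on row 1; the z-row RHS becomes 13 − (-6)·(5/2) = 28.

28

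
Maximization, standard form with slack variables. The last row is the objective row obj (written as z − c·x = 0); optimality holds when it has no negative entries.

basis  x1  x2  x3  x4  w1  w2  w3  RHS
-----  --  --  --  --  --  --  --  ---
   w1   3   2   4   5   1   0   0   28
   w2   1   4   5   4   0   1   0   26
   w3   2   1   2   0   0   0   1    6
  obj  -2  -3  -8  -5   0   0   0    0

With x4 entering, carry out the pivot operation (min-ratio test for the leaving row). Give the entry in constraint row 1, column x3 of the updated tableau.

4/5

Ratio test on column x4 — row 1: 28/5 = 28/5; row 2: 26/4 = 13/2; row 3: entry 0 ≤ 0. Minimum is 28/5 at row 1 (w1 leaves); pivot element 5.
Divide row 1 by 5; eliminate column x4 from the other rows.
In the new row 1, the x3 entry is the old entry divided by the pivot: 4/5 = 4/5.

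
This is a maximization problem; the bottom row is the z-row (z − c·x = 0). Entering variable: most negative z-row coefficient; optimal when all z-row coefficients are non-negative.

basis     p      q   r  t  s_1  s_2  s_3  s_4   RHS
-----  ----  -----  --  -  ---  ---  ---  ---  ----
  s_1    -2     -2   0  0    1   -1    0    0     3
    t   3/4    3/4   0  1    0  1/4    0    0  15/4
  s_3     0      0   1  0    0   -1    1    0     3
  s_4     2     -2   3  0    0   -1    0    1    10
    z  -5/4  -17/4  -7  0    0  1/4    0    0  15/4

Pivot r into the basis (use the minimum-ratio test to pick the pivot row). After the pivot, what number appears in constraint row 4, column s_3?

Ratio test on column r — row 1: entry 0 ≤ 0; row 2: entry 0 ≤ 0; row 3: 3/1 = 3; row 4: 10/3 = 10/3. Minimum is 3 at row 3 (s_3 leaves); pivot element 1.
Divide row 3 by 1; eliminate column r from the other rows.
Row 4 update in column s_3: 0 − 3·1 = -3.

-3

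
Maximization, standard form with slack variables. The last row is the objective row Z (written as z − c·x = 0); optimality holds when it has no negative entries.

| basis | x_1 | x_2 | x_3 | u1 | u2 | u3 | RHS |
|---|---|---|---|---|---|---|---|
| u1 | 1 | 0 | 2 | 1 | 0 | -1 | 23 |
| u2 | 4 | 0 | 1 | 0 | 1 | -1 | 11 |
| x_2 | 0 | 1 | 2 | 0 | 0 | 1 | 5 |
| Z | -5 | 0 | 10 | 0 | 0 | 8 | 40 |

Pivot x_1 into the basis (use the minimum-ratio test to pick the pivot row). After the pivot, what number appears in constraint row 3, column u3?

1

Ratio test on column x_1 — row 1: 23/1 = 23; row 2: 11/4 = 11/4; row 3: entry 0 ≤ 0. Minimum is 11/4 at row 2 (u2 leaves); pivot element 4.
Divide row 2 by 4; eliminate column x_1 from the other rows.
Row 3 update in column u3: 1 − 0·(-1/4) = 1.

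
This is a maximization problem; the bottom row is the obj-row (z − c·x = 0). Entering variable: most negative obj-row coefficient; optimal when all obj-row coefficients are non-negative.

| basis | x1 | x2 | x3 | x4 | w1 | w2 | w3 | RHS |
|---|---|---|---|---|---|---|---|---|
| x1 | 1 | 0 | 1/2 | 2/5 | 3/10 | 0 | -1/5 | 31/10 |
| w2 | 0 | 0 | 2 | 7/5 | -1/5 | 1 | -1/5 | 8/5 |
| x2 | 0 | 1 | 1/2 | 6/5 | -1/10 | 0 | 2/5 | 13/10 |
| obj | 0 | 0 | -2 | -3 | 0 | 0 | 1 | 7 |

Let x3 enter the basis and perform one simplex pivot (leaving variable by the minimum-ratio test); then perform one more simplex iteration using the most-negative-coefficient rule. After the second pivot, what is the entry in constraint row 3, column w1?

Ratio test on column x3 — row 1: (31/10)/(1/2) = 31/5; row 2: (8/5)/2 = 4/5; row 3: (13/10)/(1/2) = 13/5. Minimum is 4/5 at row 2 (w2 leaves); pivot element 2.
Divide row 2 by 2; eliminate column x3 from the other rows.
Second iteration: most negative obj-row entry is -8/5 in column x4, so x4 enters.
Ratio test on column x4 — row 1: (27/10)/(1/20) = 54; row 2: (4/5)/(7/10) = 8/7; row 3: (9/10)/(17/20) = 18/17. Minimum is 18/17 at row 3 (x2 leaves); pivot element 17/20.
Divide row 3 by 17/20; eliminate column x4 from the other rows.
After both pivots, the entry at constraint row 3, column w1 is -1/17.

-1/17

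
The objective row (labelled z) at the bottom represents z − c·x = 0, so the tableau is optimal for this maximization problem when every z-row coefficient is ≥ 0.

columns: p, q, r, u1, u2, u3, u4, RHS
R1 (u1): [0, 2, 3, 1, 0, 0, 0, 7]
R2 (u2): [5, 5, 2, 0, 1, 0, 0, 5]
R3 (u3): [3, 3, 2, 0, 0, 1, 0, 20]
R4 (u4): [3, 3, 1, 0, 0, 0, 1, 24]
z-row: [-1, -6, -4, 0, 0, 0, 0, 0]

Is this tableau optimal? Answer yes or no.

The z-row has a negative entry -6 in column q, so it is not optimal.

no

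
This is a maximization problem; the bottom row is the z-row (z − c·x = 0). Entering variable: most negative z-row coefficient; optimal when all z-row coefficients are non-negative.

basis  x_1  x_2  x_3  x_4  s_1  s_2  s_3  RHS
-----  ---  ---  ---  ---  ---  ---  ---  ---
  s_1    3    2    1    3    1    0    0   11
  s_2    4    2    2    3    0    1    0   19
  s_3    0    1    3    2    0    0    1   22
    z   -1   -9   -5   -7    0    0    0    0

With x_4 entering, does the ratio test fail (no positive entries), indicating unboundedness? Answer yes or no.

no

Column x_4 has positive entries in row(s) 1, 2, 3, so the ratio test bounds it — not unbounded.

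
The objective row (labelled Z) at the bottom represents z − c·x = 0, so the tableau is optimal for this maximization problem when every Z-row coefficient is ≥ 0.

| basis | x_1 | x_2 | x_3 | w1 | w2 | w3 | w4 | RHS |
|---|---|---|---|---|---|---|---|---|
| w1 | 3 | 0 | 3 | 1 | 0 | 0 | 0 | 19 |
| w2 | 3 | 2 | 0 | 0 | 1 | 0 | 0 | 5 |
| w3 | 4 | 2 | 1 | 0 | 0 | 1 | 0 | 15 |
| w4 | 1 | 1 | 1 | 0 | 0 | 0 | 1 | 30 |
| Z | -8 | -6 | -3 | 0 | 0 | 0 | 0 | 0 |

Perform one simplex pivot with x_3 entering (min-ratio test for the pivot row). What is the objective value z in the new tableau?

19

Ratio test on column x_3 — row 1: 19/3 = 19/3; row 2: entry 0 ≤ 0; row 3: 15/1 = 15; row 4: 30/1 = 30. Minimum is 19/3 at row 1 (w1 leaves); pivot element 3.
Pivot on row 1; the Z-row RHS becomes 0 − (-3)·(19/3) = 19.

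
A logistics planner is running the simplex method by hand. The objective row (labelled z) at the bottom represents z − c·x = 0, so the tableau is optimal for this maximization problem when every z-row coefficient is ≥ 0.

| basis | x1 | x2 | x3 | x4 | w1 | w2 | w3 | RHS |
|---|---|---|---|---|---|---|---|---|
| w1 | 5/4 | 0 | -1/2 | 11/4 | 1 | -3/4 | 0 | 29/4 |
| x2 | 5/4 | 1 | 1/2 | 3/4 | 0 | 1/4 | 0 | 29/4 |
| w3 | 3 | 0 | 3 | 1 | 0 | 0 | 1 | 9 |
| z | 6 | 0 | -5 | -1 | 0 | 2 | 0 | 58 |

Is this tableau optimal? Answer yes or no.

no

The z-row has a negative entry -5 in column x3, so it is not optimal.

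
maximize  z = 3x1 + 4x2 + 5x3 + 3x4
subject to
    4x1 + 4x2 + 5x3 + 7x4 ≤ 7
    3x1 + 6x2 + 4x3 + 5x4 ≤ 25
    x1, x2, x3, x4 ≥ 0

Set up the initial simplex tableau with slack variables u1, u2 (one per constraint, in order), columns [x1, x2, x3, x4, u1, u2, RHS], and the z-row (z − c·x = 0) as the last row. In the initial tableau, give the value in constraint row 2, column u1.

Slack u1 belongs to constraint 1; its column is the unit vector e_1, so the entry in row 2 is 0.

0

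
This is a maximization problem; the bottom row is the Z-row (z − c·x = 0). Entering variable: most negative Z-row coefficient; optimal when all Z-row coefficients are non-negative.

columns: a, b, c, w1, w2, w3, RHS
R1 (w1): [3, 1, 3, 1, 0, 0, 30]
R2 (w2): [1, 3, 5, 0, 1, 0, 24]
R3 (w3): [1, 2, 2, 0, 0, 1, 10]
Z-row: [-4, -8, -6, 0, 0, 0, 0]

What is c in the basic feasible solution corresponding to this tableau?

c is not in the basis, so in the current basic feasible solution c = 0.

0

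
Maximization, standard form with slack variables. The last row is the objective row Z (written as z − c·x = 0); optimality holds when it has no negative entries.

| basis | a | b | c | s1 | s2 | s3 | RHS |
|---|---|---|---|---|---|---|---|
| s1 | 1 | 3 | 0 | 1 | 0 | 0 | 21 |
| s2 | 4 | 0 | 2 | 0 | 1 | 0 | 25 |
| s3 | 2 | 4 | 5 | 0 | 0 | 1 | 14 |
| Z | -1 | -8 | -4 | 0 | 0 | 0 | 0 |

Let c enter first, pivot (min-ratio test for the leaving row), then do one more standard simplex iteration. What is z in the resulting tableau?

28

Ratio test on column c — row 1: entry 0 ≤ 0; row 2: 25/2 = 25/2; row 3: 14/5 = 14/5. Minimum is 14/5 at row 3 (s3 leaves); pivot element 5.
Pivot on row 3; the Z-row RHS becomes 0 − (-4)·(14/5) = 56/5.
Next entering variable (most negative Z-row entry -24/5): b.
Ratio test on column b — row 1: 21/3 = 7; row 2: entry -8/5 ≤ 0; row 3: (14/5)/(4/5) = 7/2. Minimum is 7/2 at row 3 (c leaves); pivot element 4/5.
After the second pivot the Z-row RHS is 56/5 − (-24/5)·(7/2) = 28.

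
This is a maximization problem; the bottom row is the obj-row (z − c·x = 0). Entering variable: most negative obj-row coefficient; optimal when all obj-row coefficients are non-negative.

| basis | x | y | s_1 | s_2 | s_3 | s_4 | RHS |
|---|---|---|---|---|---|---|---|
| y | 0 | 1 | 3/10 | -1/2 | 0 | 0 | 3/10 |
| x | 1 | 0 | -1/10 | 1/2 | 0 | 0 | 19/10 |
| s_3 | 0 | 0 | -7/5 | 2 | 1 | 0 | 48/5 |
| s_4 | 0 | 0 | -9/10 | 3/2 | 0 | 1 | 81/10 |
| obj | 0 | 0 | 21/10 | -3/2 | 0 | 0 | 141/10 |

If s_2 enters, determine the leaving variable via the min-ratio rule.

x

Column s_2 entries and ratios — y: -1/2 ≤ 0, skip; x: (19/10)/(1/2) = 19/5; s_3: (48/5)/2 = 24/5; s_4: (81/10)/(3/2) = 27/5.
Smallest ratio is 19/5 in the row of x, so x leaves.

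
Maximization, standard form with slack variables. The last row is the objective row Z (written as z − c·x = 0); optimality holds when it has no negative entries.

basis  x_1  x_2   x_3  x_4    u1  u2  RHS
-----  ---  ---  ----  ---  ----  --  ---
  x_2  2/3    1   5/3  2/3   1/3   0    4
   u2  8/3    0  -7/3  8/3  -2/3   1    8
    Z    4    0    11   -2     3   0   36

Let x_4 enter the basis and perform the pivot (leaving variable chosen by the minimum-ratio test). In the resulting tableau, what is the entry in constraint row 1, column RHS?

2

Ratio test on column x_4 — row 1: 4/(2/3) = 6; row 2: 8/(8/3) = 3. Minimum is 3 at row 2 (u2 leaves); pivot element 8/3.
Divide row 2 by 8/3; eliminate column x_4 from the other rows.
Row 1 update in column RHS: 4 − (2/3)·3 = 2.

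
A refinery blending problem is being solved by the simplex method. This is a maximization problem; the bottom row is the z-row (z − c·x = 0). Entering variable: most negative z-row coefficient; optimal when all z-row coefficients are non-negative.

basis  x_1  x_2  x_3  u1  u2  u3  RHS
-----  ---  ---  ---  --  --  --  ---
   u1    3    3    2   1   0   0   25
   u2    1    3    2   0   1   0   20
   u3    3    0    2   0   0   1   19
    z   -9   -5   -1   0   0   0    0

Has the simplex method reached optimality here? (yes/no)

no

The z-row has a negative entry -9 in column x_1, so it is not optimal.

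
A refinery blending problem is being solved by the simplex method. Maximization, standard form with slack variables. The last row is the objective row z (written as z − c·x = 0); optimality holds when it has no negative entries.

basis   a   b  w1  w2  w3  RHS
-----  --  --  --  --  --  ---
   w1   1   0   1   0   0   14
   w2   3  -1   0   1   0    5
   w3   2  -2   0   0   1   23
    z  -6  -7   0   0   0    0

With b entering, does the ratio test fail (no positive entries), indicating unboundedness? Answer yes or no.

yes

Every constraint-row entry in column b is ≤ 0, so increasing b is unbounded.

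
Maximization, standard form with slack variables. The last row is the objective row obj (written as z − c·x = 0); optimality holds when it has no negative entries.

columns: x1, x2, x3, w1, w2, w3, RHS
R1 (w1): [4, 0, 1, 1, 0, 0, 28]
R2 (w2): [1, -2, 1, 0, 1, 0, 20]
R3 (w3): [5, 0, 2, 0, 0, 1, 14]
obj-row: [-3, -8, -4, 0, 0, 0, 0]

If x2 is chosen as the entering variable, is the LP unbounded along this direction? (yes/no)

yes

Every constraint-row entry in column x2 is ≤ 0, so increasing x2 is unbounded.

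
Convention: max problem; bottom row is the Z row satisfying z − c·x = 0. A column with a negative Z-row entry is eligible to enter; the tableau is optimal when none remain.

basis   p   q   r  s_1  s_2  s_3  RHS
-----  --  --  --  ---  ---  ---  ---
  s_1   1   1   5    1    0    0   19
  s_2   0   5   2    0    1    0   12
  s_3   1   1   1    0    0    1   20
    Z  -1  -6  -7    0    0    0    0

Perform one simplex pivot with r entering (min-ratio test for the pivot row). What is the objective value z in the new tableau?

133/5

Ratio test on column r — row 1: 19/5 = 19/5; row 2: 12/2 = 6; row 3: 20/1 = 20. Minimum is 19/5 at row 1 (s_1 leaves); pivot element 5.
Pivot on row 1; the Z-row RHS becomes 0 − (-7)·(19/5) = 133/5.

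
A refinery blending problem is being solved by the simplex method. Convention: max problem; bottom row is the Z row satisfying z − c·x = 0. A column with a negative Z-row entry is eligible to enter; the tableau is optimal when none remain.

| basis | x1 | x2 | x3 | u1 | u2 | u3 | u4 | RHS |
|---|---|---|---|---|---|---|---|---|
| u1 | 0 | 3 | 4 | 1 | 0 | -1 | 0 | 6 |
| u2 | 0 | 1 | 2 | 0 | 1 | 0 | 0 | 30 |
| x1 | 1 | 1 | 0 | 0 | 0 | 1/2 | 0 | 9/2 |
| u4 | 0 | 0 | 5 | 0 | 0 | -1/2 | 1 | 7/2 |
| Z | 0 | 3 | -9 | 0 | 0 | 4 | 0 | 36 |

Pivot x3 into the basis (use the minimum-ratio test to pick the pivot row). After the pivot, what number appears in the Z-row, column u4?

9/5

Ratio test on column x3 — row 1: 6/4 = 3/2; row 2: 30/2 = 15; row 3: entry 0 ≤ 0; row 4: (7/2)/5 = 7/10. Minimum is 7/10 at row 4 (u4 leaves); pivot element 5.
Divide row 4 by 5; eliminate column x3 from the other rows.
Z-row update in column u4: 0 − (-9)·(1/5) = 9/5.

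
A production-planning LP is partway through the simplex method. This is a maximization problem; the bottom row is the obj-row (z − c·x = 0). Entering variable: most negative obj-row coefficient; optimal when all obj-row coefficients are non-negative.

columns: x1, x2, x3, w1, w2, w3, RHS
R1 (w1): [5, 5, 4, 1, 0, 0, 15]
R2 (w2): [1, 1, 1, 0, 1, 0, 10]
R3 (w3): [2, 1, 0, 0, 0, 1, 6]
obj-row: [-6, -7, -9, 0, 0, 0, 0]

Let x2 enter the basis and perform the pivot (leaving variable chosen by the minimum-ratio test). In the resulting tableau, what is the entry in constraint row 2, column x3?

Ratio test on column x2 — row 1: 15/5 = 3; row 2: 10/1 = 10; row 3: 6/1 = 6. Minimum is 3 at row 1 (w1 leaves); pivot element 5.
Divide row 1 by 5; eliminate column x2 from the other rows.
Row 2 update in column x3: 1 − 1·(4/5) = 1/5.

1/5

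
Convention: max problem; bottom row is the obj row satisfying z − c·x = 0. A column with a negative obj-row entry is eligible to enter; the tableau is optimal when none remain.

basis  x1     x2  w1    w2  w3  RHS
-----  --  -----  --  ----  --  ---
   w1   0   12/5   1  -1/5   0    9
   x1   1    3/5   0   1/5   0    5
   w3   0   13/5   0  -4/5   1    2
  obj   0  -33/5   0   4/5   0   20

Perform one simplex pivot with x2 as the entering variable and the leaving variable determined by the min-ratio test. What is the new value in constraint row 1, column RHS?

Ratio test on column x2 — row 1: 9/(12/5) = 15/4; row 2: 5/(3/5) = 25/3; row 3: 2/(13/5) = 10/13. Minimum is 10/13 at row 3 (w3 leaves); pivot element 13/5.
Divide row 3 by 13/5; eliminate column x2 from the other rows.
Row 1 update in column RHS: 9 − (12/5)·(10/13) = 93/13.

93/13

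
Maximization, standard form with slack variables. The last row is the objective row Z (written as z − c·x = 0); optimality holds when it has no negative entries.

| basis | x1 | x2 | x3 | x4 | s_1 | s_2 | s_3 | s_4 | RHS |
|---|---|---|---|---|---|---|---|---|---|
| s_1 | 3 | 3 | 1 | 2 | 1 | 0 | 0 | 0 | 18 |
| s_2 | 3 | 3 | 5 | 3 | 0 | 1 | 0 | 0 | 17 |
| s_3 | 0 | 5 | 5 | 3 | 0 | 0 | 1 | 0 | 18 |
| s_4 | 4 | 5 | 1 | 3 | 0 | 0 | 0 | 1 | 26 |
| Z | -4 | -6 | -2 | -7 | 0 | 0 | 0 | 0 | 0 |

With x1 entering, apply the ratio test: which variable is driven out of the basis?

Column x1 entries and ratios — s_1: 18/3 = 6; s_2: 17/3 = 17/3; s_3: 0 ≤ 0, skip; s_4: 26/4 = 13/2.
Smallest ratio is 17/3 in the row of s_2, so s_2 leaves.

s_2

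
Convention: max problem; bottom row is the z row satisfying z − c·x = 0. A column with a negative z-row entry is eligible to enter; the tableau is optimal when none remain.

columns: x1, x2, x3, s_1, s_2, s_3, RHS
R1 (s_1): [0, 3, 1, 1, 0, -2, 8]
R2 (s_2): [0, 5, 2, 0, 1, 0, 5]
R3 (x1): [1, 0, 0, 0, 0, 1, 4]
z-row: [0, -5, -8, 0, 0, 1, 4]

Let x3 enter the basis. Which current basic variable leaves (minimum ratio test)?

s_2

Column x3 entries and ratios — s_1: 8/1 = 8; s_2: 5/2 = 5/2; x1: 0 ≤ 0, skip.
Smallest ratio is 5/2 in the row of s_2, so s_2 leaves.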